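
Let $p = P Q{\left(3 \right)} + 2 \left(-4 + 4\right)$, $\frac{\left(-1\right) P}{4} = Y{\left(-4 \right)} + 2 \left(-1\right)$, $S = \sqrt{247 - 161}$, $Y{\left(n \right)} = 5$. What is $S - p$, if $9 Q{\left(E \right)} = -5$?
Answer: $- \frac{20}{3} + \sqrt{86} \approx 2.607$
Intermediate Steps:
$Q{\left(E \right)} = - \frac{5}{9}$ ($Q{\left(E \right)} = \frac{1}{9} \left(-5\right) = - \frac{5}{9}$)
$S = \sqrt{86} \approx 9.2736$
$P = -12$ ($P = - 4 \left(5 + 2 \left(-1\right)\right) = - 4 \left(5 - 2\right) = \left(-4\right) 3 = -12$)
$p = \frac{20}{3}$ ($p = \left(-12\right) \left(- \frac{5}{9}\right) + 2 \left(-4 + 4\right) = \frac{20}{3} + 2 \cdot 0 = \frac{20}{3} + 0 = \frac{20}{3} \approx 6.6667$)
$S - p = \sqrt{86} - \frac{20}{3} = - \frac{20}{3} + \sqrt{86}$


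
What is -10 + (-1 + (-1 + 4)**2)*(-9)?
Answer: -82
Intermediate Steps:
-10 + (-1 + (-1 + 4)**2)*(-9) = -10 + (-1 + 3**2)*(-9) = -10 + (-1 + 9)*(-9) = -10 + 8*(-9) = -10 - 72 = -82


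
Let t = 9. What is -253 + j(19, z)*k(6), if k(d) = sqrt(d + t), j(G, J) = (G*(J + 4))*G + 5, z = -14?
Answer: -253 - 3605*sqrt(15) ≈ -14215.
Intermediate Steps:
j(G, J) = 5 + G**2*(4 + J) (j(G, J) = (G*(4 + J))*G + 5 = G**2*(4 + J) + 5 = 5 + G**2*(4 + J))
k(d) = sqrt(9 + d) (k(d) = sqrt(d + 9) = sqrt(9 + d))
-253 + j(19, z)*k(6) = -253 + (5 + 4*19**2 - 14*19**2)*sqrt(9 + 6) = -253 + (5 + 4*361 - 14*361)*sqrt(15) = -253 + (5 + 1444 - 5054)*sqrt(15) = -253 - 3605*sqrt(15)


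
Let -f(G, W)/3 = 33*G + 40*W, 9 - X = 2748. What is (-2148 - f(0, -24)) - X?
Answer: -2289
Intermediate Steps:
X = -2739 (X = 9 - 1*2748 = 9 - 2748 = -2739)
f(G, W) = -120*W - 99*G (f(G, W) = -3*(33*G + 40*W) = -120*W - 99*G)
(-2148 - f(0, -24)) - X = (-2148 - (-120*(-24) - 99*0)) - 1*(-2739) = (-2148 - (2880 + 0)) + 2739 = (-2148 - 1*2880) + 2739 = (-2148 - 2880) + 2739 = -5028 + 2739 = -2289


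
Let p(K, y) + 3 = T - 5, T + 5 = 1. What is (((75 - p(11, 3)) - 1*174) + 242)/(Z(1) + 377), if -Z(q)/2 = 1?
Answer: 31/75 ≈ 0.41333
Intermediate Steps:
T = -4 (T = -5 + 1 = -4)
p(K, y) = -12 (p(K, y) = -3 + (-4 - 5) = -3 - 9 = -12)
Z(q) = -2 (Z(q) = -2*1 = -2)
(((75 - p(11, 3)) - 1*174) + 242)/(Z(1) + 377) = (((75 - 1*(-12)) - 1*174) + 242)/(-2 + 377) = (((75 + 12) - 174) + 242)/375 = ((87 - 174) + 242)*(1/375) = (-87 + 242)*(1/375) = 155*(1/375) = 31/75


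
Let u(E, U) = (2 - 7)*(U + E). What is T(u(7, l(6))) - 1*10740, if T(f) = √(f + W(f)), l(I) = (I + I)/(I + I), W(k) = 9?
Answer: -10740 + I*√31 ≈ -10740.0 + 5.5678*I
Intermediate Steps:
l(I) = 1 (l(I) = (2*I)/((2*I)) = (2*I)*(1/(2*I)) = 1)
u(E, U) = -5*E - 5*U (u(E, U) = -5*(E + U) = -5*E - 5*U)
T(f) = √(9 + f) (T(f) = √(f + 9) = √(9 + f))
T(u(7, l(6))) - 1*10740 = √(9 + (-5*7 - 5*1)) - 1*10740 = √(9 + (-35 - 5)) - 10740 = √(9 - 40) - 10740 = √(-31) - 10740 = I*√31 - 10740 = -10740 + I*√31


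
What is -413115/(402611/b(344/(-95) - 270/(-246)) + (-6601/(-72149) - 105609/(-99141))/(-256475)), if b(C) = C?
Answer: 50674749941731082586375/19570612292413110054299 ≈ 2.5893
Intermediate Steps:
-413115/(402611/b(344/(-95) - 270/(-246)) + (-6601/(-72149) - 105609/(-99141))/(-256475)) = -413115/(402611/(344/(-95) - 270/(-246)) + (-6601/(-72149) - 105609/(-99141))/(-256475)) = -413115/(402611/(344*(-1/95) - 270*(-1/246)) + (-6601*(-1/72149) - 105609*(-1/99141))*(-1/256475)) = -413115/(402611/(-344/95 + 45/41) + (943/10307 + 5029/4721)*(-1/256475)) = -413115/(402611/(-9829/3895) + (56285806/48659347)*(-1/256475)) = -413115/(402611*(-3895/9829) - 56285806/12479906021825) = -413115/(-1568169845/9829 - 56285806/12479906021825) = -413115/(-19570612292413110054299/122664996288517925) = -413115*(-122664996288517925/19570612292413110054299) = 50674749941731082586375/19570612292413110054299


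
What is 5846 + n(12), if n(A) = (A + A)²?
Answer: 6422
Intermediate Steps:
n(A) = 4*A² (n(A) = (2*A)² = 4*A²)
5846 + n(12) = 5846 + 4*12² = 5846 + 4*144 = 5846 + 576 = 6422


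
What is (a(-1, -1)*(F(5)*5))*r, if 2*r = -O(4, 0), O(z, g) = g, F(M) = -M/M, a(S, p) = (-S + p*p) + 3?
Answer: 0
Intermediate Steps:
a(S, p) = 3 + p² - S (a(S, p) = (-S + p²) + 3 = (p² - S) + 3 = 3 + p² - S)
F(M) = -1 (F(M) = -1*1 = -1)
r = 0 (r = (-1*0)/2 = (½)*0 = 0)
(a(-1, -1)*(F(5)*5))*r = ((3 + (-1)² - 1*(-1))*(-1*5))*0 = ((3 + 1 + 1)*(-5))*0 = (5*(-5))*0 = -25*0 = 0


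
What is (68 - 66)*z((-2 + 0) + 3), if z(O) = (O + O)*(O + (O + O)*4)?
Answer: 36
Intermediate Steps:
z(O) = 18*O² (z(O) = (2*O)*(O + (2*O)*4) = (2*O)*(O + 8*O) = (2*O)*(9*O) = 18*O²)
(68 - 66)*z((-2 + 0) + 3) = (68 - 66)*(18*((-2 + 0) + 3)²) = 2*(18*(-2 + 3)²) = 2*(18*1²) = 2*(18*1) = 2*18 = 36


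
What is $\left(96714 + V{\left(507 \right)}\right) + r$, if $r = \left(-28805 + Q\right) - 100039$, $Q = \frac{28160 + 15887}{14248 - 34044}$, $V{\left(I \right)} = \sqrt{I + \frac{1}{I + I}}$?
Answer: $- \frac{636089527}{19796} + \frac{\sqrt{3084594}}{78} \approx -32110.0$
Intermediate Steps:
$V{\left(I \right)} = \sqrt{I + \frac{1}{2 I}}$
$Q = - \frac{44047}{19796}$ ($Q = \frac{44047}{-19796} = 44047 \left(- \frac{1}{19796}\right) = - \frac{44047}{19796} \approx -2.225$)
$r = - \frac{2550639871}{19796}$ ($r = \left(-28805 - \frac{44047}{19796}\right) - 100039 = - \frac{570267827}{19796} - 100039 = - \frac{2550639871}{19796} \approx -1.2885 \cdot 10^{5}$)
$\left(96714 + V{\left(507 \right)}\right) + r = \left(96714 + \frac{\sqrt{\frac{2}{507} + 4 \cdot 507}}{2}\right) - \frac{2550639871}{19796} = \left(96714 + \frac{\sqrt{2 \cdot \frac{1}{507} + 2028}}{2}\right) - \frac{2550639871}{19796} = \left(96714 + \frac{\sqrt{\frac{2}{507} + 2028}}{2}\right) - \frac{2550639871}{19796} = \left(96714 + \frac{\sqrt{\frac{1028198}{507}}}{2}\right) - \frac{2550639871}{19796} = \left(96714 + \frac{\frac{1}{39} \sqrt{3084594}}{2}\right) - \frac{2550639871}{19796} = \left(96714 + \frac{\sqrt{3084594}}{78}\right) - \frac{2550639871}{19796} = - \frac{636089527}{19796} + \frac{\sqrt{3084594}}{78}$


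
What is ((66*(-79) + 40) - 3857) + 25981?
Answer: 16950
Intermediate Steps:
((66*(-79) + 40) - 3857) + 25981 = ((-5214 + 40) - 3857) + 25981 = (-5174 - 3857) + 25981 = -9031 + 25981 = 16950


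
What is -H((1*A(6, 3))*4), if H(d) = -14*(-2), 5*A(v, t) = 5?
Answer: -28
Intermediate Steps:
A(v, t) = 1 (A(v, t) = (⅕)*5 = 1)
H(d) = 28
-H((1*A(6, 3))*4) = -1*28 = -28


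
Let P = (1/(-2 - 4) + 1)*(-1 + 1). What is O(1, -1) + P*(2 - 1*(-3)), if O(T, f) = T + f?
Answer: 0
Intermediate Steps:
P = 0 (P = (1/(-6) + 1)*0 = (-⅙ + 1)*0 = (⅚)*0 = 0)
O(1, -1) + P*(2 - 1*(-3)) = (1 - 1) + 0*(2 - 1*(-3)) = 0 + 0*(2 + 3) = 0 + 0*5 = 0 + 0 = 0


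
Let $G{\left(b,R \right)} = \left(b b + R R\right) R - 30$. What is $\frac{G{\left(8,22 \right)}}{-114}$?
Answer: $- \frac{6013}{57} \approx -105.49$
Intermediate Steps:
$G{\left(b,R \right)} = -30 + R \left(R^{2} + b^{2}\right)$ ($G{\left(b,R \right)} = \left(b^{2} + R^{2}\right) R - 30 = \left(R^{2} + b^{2}\right) R - 30 = R \left(R^{2} + b^{2}\right) - 30 = -30 + R \left(R^{2} + b^{2}\right)$)
$\frac{G{\left(8,22 \right)}}{-114} = \frac{-30 + 22^{3} + 22 \cdot 8^{2}}{-114} = \left(-30 + 10648 + 22 \cdot 64\right) \left(- \frac{1}{114}\right) = \left(-30 + 10648 + 1408\right) \left(- \frac{1}{114}\right) = 12026 \left(- \frac{1}{114}\right) = - \frac{6013}{57}$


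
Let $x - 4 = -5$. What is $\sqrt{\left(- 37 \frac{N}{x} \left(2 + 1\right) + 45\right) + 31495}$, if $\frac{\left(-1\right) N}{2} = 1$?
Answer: $\sqrt{31318} \approx 176.97$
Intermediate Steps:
$x = -1$ ($x = 4 - 5 = -1$)
$N = -2$ ($N = \left(-2\right) 1 = -2$)
$\sqrt{\left(- 37 \frac{N}{x} \left(2 + 1\right) + 45\right) + 31495} = \sqrt{\left(- 37 - \frac{2}{-1} \left(2 + 1\right) + 45\right) + 31495} = \sqrt{\left(- 37 \left(-2\right) \left(-1\right) 3 + 45\right) + 31495} = \sqrt{\left(- 37 \cdot 2 \cdot 3 + 45\right) + 31495} = \sqrt{\left(\left(-37\right) 6 + 45\right) + 31495} = \sqrt{\left(-222 + 45\right) + 31495} = \sqrt{-177 + 31495} = \sqrt{31318}$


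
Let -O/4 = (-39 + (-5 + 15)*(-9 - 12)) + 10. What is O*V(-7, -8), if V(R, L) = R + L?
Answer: -14340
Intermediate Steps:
V(R, L) = L + R
O = 956 (O = -4*((-39 + (-5 + 15)*(-9 - 12)) + 10) = -4*((-39 + 10*(-21)) + 10) = -4*((-39 - 210) + 10) = -4*(-249 + 10) = -4*(-239) = 956)
O*V(-7, -8) = 956*(-8 - 7) = 956*(-15) = -14340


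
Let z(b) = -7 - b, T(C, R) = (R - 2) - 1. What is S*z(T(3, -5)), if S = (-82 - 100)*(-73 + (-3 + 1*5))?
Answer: 12922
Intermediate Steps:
T(C, R) = -3 + R (T(C, R) = (-2 + R) - 1 = -3 + R)
S = 12922 (S = -182*(-73 + (-3 + 5)) = -182*(-73 + 2) = -182*(-71) = 12922)
S*z(T(3, -5)) = 12922*(-7 - (-3 - 5)) = 12922*(-7 - 1*(-8)) = 12922*(-7 + 8) = 12922*1 = 12922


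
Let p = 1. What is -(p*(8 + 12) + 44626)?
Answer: -44646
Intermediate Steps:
-(p*(8 + 12) + 44626) = -(1*(8 + 12) + 44626) = -(1*20 + 44626) = -(20 + 44626) = -1*44646 = -44646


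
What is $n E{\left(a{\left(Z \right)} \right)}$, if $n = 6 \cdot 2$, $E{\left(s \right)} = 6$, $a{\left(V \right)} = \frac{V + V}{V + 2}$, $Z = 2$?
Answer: $72$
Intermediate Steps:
$a{\left(V \right)} = \frac{2 V}{2 + V}$
$n = 12$
$n E{\left(a{\left(Z \right)} \right)} = 12 \cdot 6 = 72$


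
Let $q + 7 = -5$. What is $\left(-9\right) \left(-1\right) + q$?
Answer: $-3$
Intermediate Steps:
$q = -12$ ($q = -7 - 5 = -12$)
$\left(-9\right) \left(-1\right) + q = \left(-9\right) \left(-1\right) - 12 = 9 - 12 = -3$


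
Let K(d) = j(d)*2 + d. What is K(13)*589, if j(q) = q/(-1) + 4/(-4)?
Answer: -8835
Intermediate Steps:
j(q) = -1 - q (j(q) = q*(-1) + 4*(-¼) = -q - 1 = -1 - q)
K(d) = -2 - d (K(d) = (-1 - d)*2 + d = (-2 - 2*d) + d = -2 - d)
K(13)*589 = (-2 - 1*13)*589 = (-2 - 13)*589 = -15*589 = -8835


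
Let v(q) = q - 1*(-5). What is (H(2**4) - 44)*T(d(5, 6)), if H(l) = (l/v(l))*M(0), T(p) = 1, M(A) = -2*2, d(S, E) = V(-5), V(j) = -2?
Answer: -988/21 ≈ -47.048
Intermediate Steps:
d(S, E) = -2
M(A) = -4
v(q) = 5 + q (v(q) = q + 5 = 5 + q)
H(l) = -4*l/(5 + l) (H(l) = (l/(5 + l))*(-4) = -4*l/(5 + l))
(H(2**4) - 44)*T(d(5, 6)) = (-4*2**4/(5 + 2**4) - 44)*1 = (-4*16/(5 + 16) - 44)*1 = (-4*16/21 - 44)*1 = (-4*16*1/21 - 44)*1 = (-64/21 - 44)*1 = -988/21*1 = -988/21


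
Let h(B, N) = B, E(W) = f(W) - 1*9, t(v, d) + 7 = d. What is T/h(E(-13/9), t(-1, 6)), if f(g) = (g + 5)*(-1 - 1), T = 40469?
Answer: -364221/145 ≈ -2511.9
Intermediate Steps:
f(g) = -10 - 2*g (f(g) = (5 + g)*(-2) = -10 - 2*g)
t(v, d) = -7 + d
E(W) = -19 - 2*W (E(W) = (-10 - 2*W) - 1*9 = (-10 - 2*W) - 9 = -19 - 2*W)
T/h(E(-13/9), t(-1, 6)) = 40469/(-19 - (-26)/9) = 40469/(-19 - 2*(-13/9)) = 40469/(-19 + 26/9) = 40469/(-145/9) = 40469*(-9/145) = -364221/145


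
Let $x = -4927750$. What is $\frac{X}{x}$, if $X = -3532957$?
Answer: $\frac{3532957}{4927750} \approx 0.71695$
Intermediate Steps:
$\frac{X}{x} = - \frac{3532957}{-4927750} = \left(-3532957\right) \left(- \frac{1}{4927750}\right) = \frac{3532957}{4927750}$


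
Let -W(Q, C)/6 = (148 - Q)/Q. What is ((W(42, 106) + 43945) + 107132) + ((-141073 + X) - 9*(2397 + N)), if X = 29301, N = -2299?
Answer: 268855/7 ≈ 38408.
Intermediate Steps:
W(Q, C) = -6*(148 - Q)/Q
((W(42, 106) + 43945) + 107132) + ((-141073 + X) - 9*(2397 + N)) = (((6 - 888/42) + 43945) + 107132) + ((-141073 + 29301) - 9*(2397 - 2299)) = (((6 - 888*1/42) + 43945) + 107132) + (-111772 - 9*98) = (((6 - 148/7) + 43945) + 107132) + (-111772 - 882) = ((-106/7 + 43945) + 107132) - 112654 = (307509/7 + 107132) - 112654 = 1057433/7 - 112654 = 268855/7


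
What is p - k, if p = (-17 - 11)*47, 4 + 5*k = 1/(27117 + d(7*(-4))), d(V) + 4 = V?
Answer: -178110961/135425 ≈ -1315.2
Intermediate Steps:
d(V) = -4 + V
k = -108339/135425 (k = -⅘ + 1/(5*(27117 + (-4 + 7*(-4)))) = -⅘ + 1/(5*(27117 + (-4 - 28))) = -⅘ + 1/(5*(27117 - 32)) = -⅘ + (⅕)/27085 = -⅘ + (⅕)*(1/27085) = -⅘ + 1/135425 = -108339/135425 ≈ -0.79999)
p = -1316 (p = -28*47 = -1316)
p - k = -1316 - 1*(-108339/135425) = -1316 + 108339/135425 = -178110961/135425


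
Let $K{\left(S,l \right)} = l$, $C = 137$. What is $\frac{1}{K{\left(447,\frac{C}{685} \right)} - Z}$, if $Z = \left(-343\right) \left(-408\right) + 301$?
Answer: $- \frac{5}{701224} \approx -7.1304 \cdot 10^{-6}$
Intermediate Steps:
$Z = 140245$ ($Z = 139944 + 301 = 140245$)
$\frac{1}{K{\left(447,\frac{C}{685} \right)} - Z} = \frac{1}{\frac{137}{685} - 140245} = \frac{1}{137 \cdot \frac{1}{685} - 140245} = \frac{1}{\frac{1}{5} - 140245} = \frac{1}{- \frac{701224}{5}} = - \frac{5}{701224}$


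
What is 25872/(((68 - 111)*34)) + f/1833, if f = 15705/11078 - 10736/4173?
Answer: -1096194659237705/61942622365962 ≈ -17.697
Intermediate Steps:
f = -53396443/46228494 (f = 15705*(1/11078) - 10736*1/4173 = 15705/11078 - 10736/4173 = -53396443/46228494 ≈ -1.1551)
25872/(((68 - 111)*34)) + f/1833 = 25872/(((68 - 111)*34)) - 53396443/46228494/1833 = 25872/((-43*34)) - 53396443/46228494*1/1833 = 25872/(-1462) - 53396443/84736829502 = 25872*(-1/1462) - 53396443/84736829502 = -12936/731 - 53396443/84736829502 = -1096194659237705/61942622365962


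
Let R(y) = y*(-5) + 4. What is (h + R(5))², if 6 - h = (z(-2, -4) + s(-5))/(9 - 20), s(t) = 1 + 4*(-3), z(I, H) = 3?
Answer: 29929/121 ≈ 247.35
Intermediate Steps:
R(y) = 4 - 5*y (R(y) = -5*y + 4 = 4 - 5*y)
s(t) = -11 (s(t) = 1 - 12 = -11)
h = 58/11 (h = 6 - (3 - 11)/(9 - 20) = 6 - (-8)/(-11) = 6 - (-8)*(-1)/11 = 6 - 1*8/11 = 6 - 8/11 = 58/11 ≈ 5.2727)
(h + R(5))² = (58/11 + (4 - 5*5))² = (58/11 + (4 - 25))² = (58/11 - 21)² = (-173/11)² = 29929/121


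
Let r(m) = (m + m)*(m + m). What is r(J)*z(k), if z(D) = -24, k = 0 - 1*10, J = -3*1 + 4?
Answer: -96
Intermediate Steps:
J = 1 (J = -3 + 4 = 1)
k = -10 (k = 0 - 10 = -10)
r(m) = 4*m² (r(m) = (2*m)*(2*m) = 4*m²)
r(J)*z(k) = (4*1²)*(-24) = (4*1)*(-24) = 4*(-24) = -96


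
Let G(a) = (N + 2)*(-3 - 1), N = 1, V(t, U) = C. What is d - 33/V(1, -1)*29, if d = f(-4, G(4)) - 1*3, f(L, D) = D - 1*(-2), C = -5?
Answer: 892/5 ≈ 178.40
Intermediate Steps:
V(t, U) = -5
G(a) = -12 (G(a) = (1 + 2)*(-3 - 1) = 3*(-4) = -12)
f(L, D) = 2 + D (f(L, D) = D + 2 = 2 + D)
d = -13 (d = (2 - 12) - 1*3 = -10 - 3 = -13)
d - 33/V(1, -1)*29 = -13 - 33/(-5)*29 = -13 - 33*(-⅕)*29 = -13 + (33/5)*29 = -13 + 957/5 = 892/5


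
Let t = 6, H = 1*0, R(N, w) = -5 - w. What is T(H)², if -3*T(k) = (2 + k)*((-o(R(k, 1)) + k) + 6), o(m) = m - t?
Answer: 144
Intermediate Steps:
H = 0
o(m) = -6 + m (o(m) = m - 1*6 = m - 6 = -6 + m)
T(k) = -(2 + k)*(18 + k)/3 (T(k) = -(2 + k)*((-(-6 + (-5 - 1*1)) + k) + 6)/3 = -(2 + k)*((-(-6 + (-5 - 1)) + k) + 6)/3 = -(2 + k)*((-(-6 - 6) + k) + 6)/3 = -(2 + k)*((-1*(-12) + k) + 6)/3 = -(2 + k)*((12 + k) + 6)/3 = -(2 + k)*(18 + k)/3)
T(H)² = (-12 - 20/3*0 - ⅓*0²)² = (-12 + 0 - ⅓*0)² = (-12 + 0 + 0)² = (-12)² = 144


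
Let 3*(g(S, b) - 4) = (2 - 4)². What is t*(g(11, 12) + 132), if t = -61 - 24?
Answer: -35020/3 ≈ -11673.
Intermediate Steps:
t = -85
g(S, b) = 16/3 (g(S, b) = 4 + (2 - 4)²/3 = 4 + (⅓)*(-2)² = 4 + (⅓)*4 = 4 + 4/3 = 16/3)
t*(g(11, 12) + 132) = -85*(16/3 + 132) = -85*412/3 = -35020/3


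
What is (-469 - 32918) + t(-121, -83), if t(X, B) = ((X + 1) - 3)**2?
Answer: -18258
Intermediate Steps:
t(X, B) = (-2 + X)**2 (t(X, B) = ((1 + X) - 3)**2 = (-2 + X)**2)
(-469 - 32918) + t(-121, -83) = (-469 - 32918) + (-2 - 121)**2 = -33387 + (-123)**2 = -33387 + 15129 = -18258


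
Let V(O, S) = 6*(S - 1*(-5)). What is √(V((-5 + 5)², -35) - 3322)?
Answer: I*√3502 ≈ 59.178*I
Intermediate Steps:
V(O, S) = 30 + 6*S (V(O, S) = 6*(S + 5) = 6*(5 + S) = 30 + 6*S)
√(V((-5 + 5)², -35) - 3322) = √((30 + 6*(-35)) - 3322) = √((30 - 210) - 3322) = √(-180 - 3322) = √(-3502) = I*√3502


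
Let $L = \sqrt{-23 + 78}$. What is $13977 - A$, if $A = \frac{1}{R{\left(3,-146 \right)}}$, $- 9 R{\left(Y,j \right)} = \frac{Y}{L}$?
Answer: $13977 + 3 \sqrt{55} \approx 13999.0$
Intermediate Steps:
$L = \sqrt{55} \approx 7.4162$
$R{\left(Y,j \right)} = - \frac{Y \sqrt{55}}{495}$ ($R{\left(Y,j \right)} = - \frac{Y \frac{1}{\sqrt{55}}}{9} = - \frac{Y \frac{\sqrt{55}}{55}}{9} = - \frac{\frac{1}{55} Y \sqrt{55}}{9} = - \frac{Y \sqrt{55}}{495}$)
$A = - 3 \sqrt{55}$ ($A = \frac{1}{\left(- \frac{1}{495}\right) 3 \sqrt{55}} = \frac{1}{\left(- \frac{1}{165}\right) \sqrt{55}} = - 3 \sqrt{55} \approx -22.249$)
$13977 - A = 13977 - - 3 \sqrt{55} = 13977 + 3 \sqrt{55}$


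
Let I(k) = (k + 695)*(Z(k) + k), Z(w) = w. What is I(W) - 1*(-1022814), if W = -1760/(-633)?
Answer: 411385085246/400689 ≈ 1.0267e+6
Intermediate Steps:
W = 1760/633 (W = -1760*(-1/633) = 1760/633 ≈ 2.7804)
I(k) = 2*k*(695 + k) (I(k) = (k + 695)*(k + k) = (695 + k)*(2*k) = 2*k*(695 + k))
I(W) - 1*(-1022814) = 2*(1760/633)*(695 + 1760/633) - 1*(-1022814) = 2*(1760/633)*(441695/633) + 1022814 = 1554766400/400689 + 1022814 = 411385085246/400689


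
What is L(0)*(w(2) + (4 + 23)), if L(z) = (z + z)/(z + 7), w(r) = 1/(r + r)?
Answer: 0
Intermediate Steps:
w(r) = 1/(2*r)
L(z) = 2*z/(7 + z) (L(z) = (2*z)/(7 + z) = 2*z/(7 + z))
L(0)*(w(2) + (4 + 23)) = (2*0/(7 + 0))*((½)/2 + (4 + 23)) = (2*0/7)*((½)*(½) + 27) = (2*0*(⅐))*(¼ + 27) = 0*(109/4) = 0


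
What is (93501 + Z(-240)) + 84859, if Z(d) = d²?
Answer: 235960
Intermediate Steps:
(93501 + Z(-240)) + 84859 = (93501 + (-240)²) + 84859 = (93501 + 57600) + 84859 = 151101 + 84859 = 235960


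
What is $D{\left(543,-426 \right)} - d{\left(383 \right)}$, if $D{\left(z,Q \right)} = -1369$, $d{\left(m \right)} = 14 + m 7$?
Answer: $-4064$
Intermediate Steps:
$d{\left(m \right)} = 14 + 7 m$
$D{\left(543,-426 \right)} - d{\left(383 \right)} = -1369 - \left(14 + 7 \cdot 383\right) = -1369 - \left(14 + 2681\right) = -1369 - 2695 = -4064$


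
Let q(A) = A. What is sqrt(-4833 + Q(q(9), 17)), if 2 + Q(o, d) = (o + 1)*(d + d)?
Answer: I*sqrt(4495) ≈ 67.045*I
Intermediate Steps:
Q(o, d) = -2 + 2*d*(1 + o) (Q(o, d) = -2 + (o + 1)*(d + d) = -2 + (1 + o)*(2*d) = -2 + 2*d*(1 + o))
sqrt(-4833 + Q(q(9), 17)) = sqrt(-4833 + (-2 + 2*17 + 2*17*9)) = sqrt(-4833 + (-2 + 34 + 306)) = sqrt(-4833 + 338) = sqrt(-4495) = I*sqrt(4495)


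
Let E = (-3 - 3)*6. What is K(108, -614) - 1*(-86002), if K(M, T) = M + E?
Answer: 86074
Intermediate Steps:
E = -36 (E = -6*6 = -36)
K(M, T) = -36 + M (K(M, T) = M - 36 = -36 + M)
K(108, -614) - 1*(-86002) = (-36 + 108) - 1*(-86002) = 72 + 86002 = 86074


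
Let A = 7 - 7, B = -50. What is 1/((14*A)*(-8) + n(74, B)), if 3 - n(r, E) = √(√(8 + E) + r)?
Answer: 1/(3 - √(74 + I*√42)) ≈ -0.17744 + 0.011902*I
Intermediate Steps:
A = 0
n(r, E) = 3 - √(r + √(8 + E)) (n(r, E) = 3 - √(√(8 + E) + r) = 3 - √(r + √(8 + E)))
1/((14*A)*(-8) + n(74, B)) = 1/((14*0)*(-8) + (3 - √(74 + √(8 - 50)))) = 1/(0*(-8) + (3 - √(74 + √(-42)))) = 1/(0 + (3 - √(74 + I*√42))) = 1/(3 - √(74 + I*√42))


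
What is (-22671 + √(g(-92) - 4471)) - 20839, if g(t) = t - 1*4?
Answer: -43510 + I*√4567 ≈ -43510.0 + 67.58*I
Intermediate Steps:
g(t) = -4 + t (g(t) = t - 4 = -4 + t)
(-22671 + √(g(-92) - 4471)) - 20839 = (-22671 + √((-4 - 92) - 4471)) - 20839 = (-22671 + √(-96 - 4471)) - 20839 = (-22671 + √(-4567)) - 20839 = (-22671 + I*√4567) - 20839 = -43510 + I*√4567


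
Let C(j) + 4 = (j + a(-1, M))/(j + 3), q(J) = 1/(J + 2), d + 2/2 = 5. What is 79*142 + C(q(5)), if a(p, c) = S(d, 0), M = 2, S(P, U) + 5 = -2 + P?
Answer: 123344/11 ≈ 11213.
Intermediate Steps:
d = 4 (d = -1 + 5 = 4)
S(P, U) = -7 + P (S(P, U) = -5 + (-2 + P) = -7 + P)
a(p, c) = -3 (a(p, c) = -7 + 4 = -3)
q(J) = 1/(2 + J)
C(j) = -4 + (-3 + j)/(3 + j) (C(j) = -4 + (j - 3)/(j + 3) = -4 + (-3 + j)/(3 + j))
79*142 + C(q(5)) = 79*142 + 3*(-5 - 1/(2 + 5))/(3 + 1/(2 + 5)) = 11218 + 3*(-5 - 1/7)/(3 + 1/7) = 11218 + 3*(-5 - 1*1/7)/(3 + 1/7) = 11218 + 3*(-5 - 1/7)/(22/7) = 11218 + 3*(7/22)*(-36/7) = 11218 - 54/11 = 123344/11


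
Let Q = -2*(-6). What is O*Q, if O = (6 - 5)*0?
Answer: 0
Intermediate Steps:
Q = 12
O = 0 (O = 1*0 = 0)
O*Q = 0*12 = 0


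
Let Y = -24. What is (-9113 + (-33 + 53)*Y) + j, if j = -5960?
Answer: -15553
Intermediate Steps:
(-9113 + (-33 + 53)*Y) + j = (-9113 + (-33 + 53)*(-24)) - 5960 = (-9113 + 20*(-24)) - 5960 = (-9113 - 480) - 5960 = -9593 - 5960 = -15553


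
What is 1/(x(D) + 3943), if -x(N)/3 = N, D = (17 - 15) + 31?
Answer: 1/3844 ≈ 0.00026015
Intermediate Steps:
D = 33 (D = 2 + 31 = 33)
x(N) = -3*N
1/(x(D) + 3943) = 1/(-3*33 + 3943) = 1/(-99 + 3943) = 1/3844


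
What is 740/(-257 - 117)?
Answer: -370/187 ≈ -1.9786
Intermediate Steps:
740/(-257 - 117) = 740/(-374) = 740*(-1/374) = -370/187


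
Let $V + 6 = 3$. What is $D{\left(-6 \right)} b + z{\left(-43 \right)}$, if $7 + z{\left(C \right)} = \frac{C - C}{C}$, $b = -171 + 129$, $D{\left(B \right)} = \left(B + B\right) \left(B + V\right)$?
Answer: $-4543$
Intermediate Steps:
$V = -3$ ($V = -6 + 3 = -3$)
$D{\left(B \right)} = 2 B \left(-3 + B\right)$ ($D{\left(B \right)} = \left(B + B\right) \left(B - 3\right) = 2 B \left(-3 + B\right)$)
$b = -42$
$z{\left(C \right)} = -7$ ($z{\left(C \right)} = -7 + \frac{C - C}{C} = -7 + \frac{0}{C} = -7 + 0 = -7$)
$D{\left(-6 \right)} b + z{\left(-43 \right)} = 2 \left(-6\right) \left(-3 - 6\right) \left(-42\right) - 7 = 2 \left(-6\right) \left(-9\right) \left(-42\right) - 7 = 108 \left(-42\right) - 7 = -4536 - 7 = -4543$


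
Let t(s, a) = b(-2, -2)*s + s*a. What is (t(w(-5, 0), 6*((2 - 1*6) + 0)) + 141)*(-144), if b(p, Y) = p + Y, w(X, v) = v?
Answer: -20304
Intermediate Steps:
b(p, Y) = Y + p
t(s, a) = -4*s + a*s (t(s, a) = (-2 - 2)*s + s*a = -4*s + a*s)
(t(w(-5, 0), 6*((2 - 1*6) + 0)) + 141)*(-144) = (0*(-4 + 6*((2 - 1*6) + 0)) + 141)*(-144) = (0*(-4 + 6*((2 - 6) + 0)) + 141)*(-144) = (0*(-4 + 6*(-4 + 0)) + 141)*(-144) = (0*(-4 + 6*(-4)) + 141)*(-144) = (0*(-4 - 24) + 141)*(-144) = (0*(-28) + 141)*(-144) = (0 + 141)*(-144) = 141*(-144) = -20304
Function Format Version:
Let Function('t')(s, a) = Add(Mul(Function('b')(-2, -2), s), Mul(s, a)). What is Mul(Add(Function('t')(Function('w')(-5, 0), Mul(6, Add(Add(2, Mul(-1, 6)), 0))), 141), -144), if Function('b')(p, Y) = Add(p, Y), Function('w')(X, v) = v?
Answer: -20304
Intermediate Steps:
Function('b')(p, Y) = Add(Y, p)
Function('t')(s, a) = Add(Mul(-4, s), Mul(a, s)) (Function('t')(s, a) = Add(Mul(Add(-2, -2), s), Mul(s, a)) = Add(Mul(-4, s), Mul(a, s)))
Mul(Add(Function('t')(Function('w')(-5, 0), Mul(6, Add(Add(2, Mul(-1, 6)), 0))), 141), -144) = Mul(Add(Mul(0, Add(-4, Mul(6, Add(Add(2, Mul(-1, 6)), 0)))), 141), -144) = Mul(Add(Mul(0, Add(-4, Mul(6, Add(Add(2, -6), 0)))), 141), -144) = Mul(Add(Mul(0, Add(-4, Mul(6, Add(-4, 0)))), 141), -144) = Mul(Add(Mul(0, Add(-4, Mul(6, -4))), 141), -144) = Mul(Add(Mul(0, Add(-4, -24)), 141), -144) = Mul(Add(Mul(0, -28), 141), -144) = Mul(Add(0, 141), -144) = Mul(141, -144) = -20304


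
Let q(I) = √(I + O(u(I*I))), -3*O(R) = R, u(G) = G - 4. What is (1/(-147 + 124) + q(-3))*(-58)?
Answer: 58/23 - 58*I*√42/3 ≈ 2.5217 - 125.29*I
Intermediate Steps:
u(G) = -4 + G
O(R) = -R/3
q(I) = √(4/3 + I - I²/3) (q(I) = √(I - (-4 + I*I)/3) = √(I - (-4 + I²)/3) = √(I + (4/3 - I²/3)) = √(4/3 + I - I²/3))
(1/(-147 + 124) + q(-3))*(-58) = (1/(-147 + 124) + √(12 - 3*(-3)² + 9*(-3))/3)*(-58) = (1/(-23) + √(12 - 3*9 - 27)/3)*(-58) = (-1/23 + √(12 - 27 - 27)/3)*(-58) = (-1/23 + √(-42)/3)*(-58) = (-1/23 + (I*√42)/3)*(-58) = (-1/23 + I*√42/3)*(-58) = 58/23 - 58*I*√42/3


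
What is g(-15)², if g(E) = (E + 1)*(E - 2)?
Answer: 56644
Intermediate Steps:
g(E) = (1 + E)*(-2 + E)
g(-15)² = (-2 + (-15)² - 1*(-15))² = (-2 + 225 + 15)² = 238² = 56644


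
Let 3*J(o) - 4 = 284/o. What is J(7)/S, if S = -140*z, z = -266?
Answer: 13/32585 ≈ 0.00039896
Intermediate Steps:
S = 37240 (S = -140*(-266) = 37240)
J(o) = 4/3 + 284/(3*o) (J(o) = 4/3 + (284/o)/3 = 4/3 + 284/(3*o))
J(7)/S = ((4/3)*(71 + 7)/7)/37240 = ((4/3)*(⅐)*78)*(1/37240) = (104/7)*(1/37240) = 13/32585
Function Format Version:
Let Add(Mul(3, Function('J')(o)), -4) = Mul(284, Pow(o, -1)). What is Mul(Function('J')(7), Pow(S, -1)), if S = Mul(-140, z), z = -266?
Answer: Rational(13, 32585) ≈ 0.00039896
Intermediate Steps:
S = 37240 (S = Mul(-140, -266) = 37240)
Function('J')(o) = Add(Rational(4, 3), Mul(Rational(284, 3), Pow(o, -1))) (Function('J')(o) = Add(Rational(4, 3), Mul(Rational(1, 3), Mul(284, Pow(o, -1)))) = Add(Rational(4, 3), Mul(Rational(284, 3), Pow(o, -1))))
Mul(Function('J')(7), Pow(S, -1)) = Mul(Mul(Rational(4, 3), Pow(7, -1), Add(71, 7)), Pow(37240, -1)) = Mul(Mul(Rational(4, 3), Rational(1, 7), 78), Rational(1, 37240)) = Mul(Rational(104, 7), Rational(1, 37240)) = Rational(13, 32585)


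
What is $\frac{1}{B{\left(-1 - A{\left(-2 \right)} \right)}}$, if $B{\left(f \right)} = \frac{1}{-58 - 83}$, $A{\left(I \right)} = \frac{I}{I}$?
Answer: $-141$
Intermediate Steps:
$A{\left(I \right)} = 1$
$B{\left(f \right)} = - \frac{1}{141}$ ($B{\left(f \right)} = \frac{1}{-141} = - \frac{1}{141}$)
$\frac{1}{B{\left(-1 - A{\left(-2 \right)} \right)}} = \frac{1}{- \frac{1}{141}} = -141$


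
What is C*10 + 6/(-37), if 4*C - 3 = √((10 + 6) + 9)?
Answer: 734/37 ≈ 19.838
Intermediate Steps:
C = 2 (C = ¾ + √((10 + 6) + 9)/4 = ¾ + √(16 + 9)/4 = ¾ + √25/4 = ¾ + (¼)*5 = ¾ + 5/4 = 2)
C*10 + 6/(-37) = 2*10 + 6/(-37) = 20 + 6*(-1/37) = 20 - 6/37 = 734/37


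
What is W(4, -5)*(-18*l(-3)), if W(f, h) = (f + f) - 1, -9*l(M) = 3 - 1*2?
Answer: 14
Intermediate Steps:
l(M) = -⅑ (l(M) = -(3 - 1*2)/9 = -(3 - 2)/9 = -⅑*1 = -⅑)
W(f, h) = -1 + 2*f (W(f, h) = 2*f - 1 = -1 + 2*f)
W(4, -5)*(-18*l(-3)) = (-1 + 2*4)*(-18*(-⅑)) = (-1 + 8)*2 = 7*2 = 14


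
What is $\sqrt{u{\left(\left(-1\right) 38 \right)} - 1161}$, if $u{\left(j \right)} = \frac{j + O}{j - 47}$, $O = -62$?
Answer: $\frac{i \sqrt{335189}}{17} \approx 34.056 i$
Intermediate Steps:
$u{\left(j \right)} = \frac{-62 + j}{-47 + j}$ ($u{\left(j \right)} = \frac{j - 62}{j - 47} = \frac{-62 + j}{-47 + j}$)
$\sqrt{u{\left(\left(-1\right) 38 \right)} - 1161} = \sqrt{\frac{-62 - 38}{-47 - 38} - 1161} = \sqrt{\frac{1}{-85} \left(-100\right) - 1161} = \sqrt{\left(- \frac{1}{85}\right) \left(-100\right) - 1161} = \sqrt{\frac{20}{17} - 1161} = \sqrt{- \frac{19717}{17}} = \frac{i \sqrt{335189}}{17}$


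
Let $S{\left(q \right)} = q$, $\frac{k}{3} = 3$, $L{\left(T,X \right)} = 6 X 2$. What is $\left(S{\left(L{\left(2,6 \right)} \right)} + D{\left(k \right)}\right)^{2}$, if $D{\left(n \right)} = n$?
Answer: $6561$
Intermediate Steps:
$L{\left(T,X \right)} = 12 X$
$k = 9$ ($k = 3 \cdot 3 = 9$)
$\left(S{\left(L{\left(2,6 \right)} \right)} + D{\left(k \right)}\right)^{2} = \left(12 \cdot 6 + 9\right)^{2} = \left(72 + 9\right)^{2} = 81^{2} = 6561$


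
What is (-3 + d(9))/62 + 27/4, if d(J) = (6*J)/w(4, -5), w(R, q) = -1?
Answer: 723/124 ≈ 5.8306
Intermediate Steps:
d(J) = -6*J (d(J) = (6*J)/(-1) = (6*J)*(-1) = -6*J)
(-3 + d(9))/62 + 27/4 = (-3 - 6*9)/62 + 27/4 = (-3 - 54)*(1/62) + 27*(¼) = -57*1/62 + 27/4 = -57/62 + 27/4 = 723/124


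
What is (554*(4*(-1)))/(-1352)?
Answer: 277/169 ≈ 1.6391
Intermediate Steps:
(554*(4*(-1)))/(-1352) = (554*(-4))*(-1/1352) = -2216*(-1/1352) = 277/169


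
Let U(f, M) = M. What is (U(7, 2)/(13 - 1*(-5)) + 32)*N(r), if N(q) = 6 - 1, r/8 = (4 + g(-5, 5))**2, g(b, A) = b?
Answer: 1445/9 ≈ 160.56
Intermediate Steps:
r = 8 (r = 8*(4 - 5)**2 = 8*(-1)**2 = 8*1 = 8)
N(q) = 5
(U(7, 2)/(13 - 1*(-5)) + 32)*N(r) = (2/(13 - 1*(-5)) + 32)*5 = (2/(13 + 5) + 32)*5 = (2/18 + 32)*5 = (2*(1/18) + 32)*5 = (1/9 + 32)*5 = (289/9)*5 = 1445/9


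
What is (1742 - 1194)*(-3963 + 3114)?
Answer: -465252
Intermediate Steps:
(1742 - 1194)*(-3963 + 3114) = 548*(-849) = -465252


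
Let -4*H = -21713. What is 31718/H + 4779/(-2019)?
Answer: 50796047/14612849 ≈ 3.4761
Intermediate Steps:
H = 21713/4 (H = -¼*(-21713) = 21713/4 ≈ 5428.3)
31718/H + 4779/(-2019) = 31718/(21713/4) + 4779/(-2019) = 31718*(4/21713) + 4779*(-1/2019) = 126872/21713 - 1593/673 = 50796047/14612849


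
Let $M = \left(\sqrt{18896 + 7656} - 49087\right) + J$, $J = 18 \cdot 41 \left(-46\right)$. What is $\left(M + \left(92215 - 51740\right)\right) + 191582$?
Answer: $149022 + 2 \sqrt{6638} \approx 1.4919 \cdot 10^{5}$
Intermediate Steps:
$J = -33948$ ($J = 738 \left(-46\right) = -33948$)
$M = -83035 + 2 \sqrt{6638}$ ($M = \left(\sqrt{18896 + 7656} - 49087\right) - 33948 = \left(\sqrt{26552} - 49087\right) - 33948 = \left(2 \sqrt{6638} - 49087\right) - 33948 = \left(-49087 + 2 \sqrt{6638}\right) - 33948 = -83035 + 2 \sqrt{6638} \approx -82872.0$)
$\left(M + \left(92215 - 51740\right)\right) + 191582 = \left(\left(-83035 + 2 \sqrt{6638}\right) + \left(92215 - 51740\right)\right) + 191582 = \left(\left(-83035 + 2 \sqrt{6638}\right) + 40475\right) + 191582 = \left(-42560 + 2 \sqrt{6638}\right) + 191582 = 149022 + 2 \sqrt{6638}$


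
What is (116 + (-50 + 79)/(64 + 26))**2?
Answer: 109599961/8100 ≈ 13531.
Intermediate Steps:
(116 + (-50 + 79)/(64 + 26))**2 = (116 + 29/90)**2 = (10469/90)**2 = 109599961/8100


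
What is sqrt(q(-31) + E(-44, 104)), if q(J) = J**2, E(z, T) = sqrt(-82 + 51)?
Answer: sqrt(961 + I*sqrt(31)) ≈ 31.0 + 0.0898*I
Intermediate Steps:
E(z, T) = I*sqrt(31) (E(z, T) = sqrt(-31) = I*sqrt(31))
sqrt(q(-31) + E(-44, 104)) = sqrt((-31)**2 + I*sqrt(31)) = sqrt(961 + I*sqrt(31))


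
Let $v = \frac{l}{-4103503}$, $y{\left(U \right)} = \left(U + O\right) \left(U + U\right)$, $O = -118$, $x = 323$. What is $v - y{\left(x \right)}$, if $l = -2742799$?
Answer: $- \frac{543424159491}{4103503} \approx -1.3243 \cdot 10^{5}$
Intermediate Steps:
$y{\left(U \right)} = 2 U \left(-118 + U\right)$ ($y{\left(U \right)} = \left(U - 118\right) \left(U + U\right) = \left(-118 + U\right) 2 U = 2 U \left(-118 + U\right)$)
$v = \frac{2742799}{4103503}$ ($v = - \frac{2742799}{-4103503} = \left(-2742799\right) \left(- \frac{1}{4103503}\right) = \frac{2742799}{4103503} \approx 0.6684$)
$v - y{\left(x \right)} = \frac{2742799}{4103503} - 2 \cdot 323 \left(-118 + 323\right) = \frac{2742799}{4103503} - 2 \cdot 323 \cdot 205 = \frac{2742799}{4103503} - 132430 = - \frac{543424159491}{4103503}$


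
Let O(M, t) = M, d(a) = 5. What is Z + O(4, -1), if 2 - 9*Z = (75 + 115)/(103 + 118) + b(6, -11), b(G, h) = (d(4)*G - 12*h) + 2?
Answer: -28036/1989 ≈ -14.096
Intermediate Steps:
b(G, h) = 2 - 12*h + 5*G (b(G, h) = (5*G - 12*h) + 2 = (-12*h + 5*G) + 2 = 2 - 12*h + 5*G)
Z = -35992/1989 (Z = 2/9 - ((75 + 115)/(103 + 118) + (2 - 12*(-11) + 5*6))/9 = 2/9 - (190/221 + (2 + 132 + 30))/9 = 2/9 - (190*(1/221) + 164)/9 = 2/9 - (190/221 + 164)/9 = 2/9 - ⅑*36434/221 = 2/9 - 36434/1989 = -35992/1989 ≈ -18.096)
Z + O(4, -1) = -35992/1989 + 4 = -28036/1989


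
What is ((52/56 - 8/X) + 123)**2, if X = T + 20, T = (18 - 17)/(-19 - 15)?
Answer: 28140398001/1844164 ≈ 15259.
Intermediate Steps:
T = -1/34 (T = 1/(-34) = 1*(-1/34) = -1/34 ≈ -0.029412)
X = 679/34 (X = -1/34 + 20 = 679/34 ≈ 19.971)
((52/56 - 8/X) + 123)**2 = ((52/56 - 8/679/34) + 123)**2 = ((52*(1/56) - 8*34/679) + 123)**2 = ((13/14 - 272/679) + 123)**2 = (717/1358 + 123)**2 = (167751/1358)**2 = 28140398001/1844164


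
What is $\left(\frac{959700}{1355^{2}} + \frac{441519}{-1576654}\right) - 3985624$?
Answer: $- \frac{461499545473755463}{115791046414} \approx -3.9856 \cdot 10^{6}$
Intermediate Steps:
$\left(\frac{959700}{1355^{2}} + \frac{441519}{-1576654}\right) - 3985624 = \left(\frac{959700}{1836025} + 441519 \left(- \frac{1}{1576654}\right)\right) - 3985624 = \left(959700 \cdot \frac{1}{1836025} - \frac{441519}{1576654}\right) - 3985624 = \left(\frac{38388}{73441} - \frac{441519}{1576654}\right) - 3985624 = \frac{28098996873}{115791046414} - 3985624 = - \frac{461499545473755463}{115791046414}$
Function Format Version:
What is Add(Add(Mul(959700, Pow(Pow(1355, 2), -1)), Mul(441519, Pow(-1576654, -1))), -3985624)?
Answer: Rational(-461499545473755463, 115791046414) ≈ -3.9856e+6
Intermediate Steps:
Add(Add(Mul(959700, Pow(Pow(1355, 2), -1)), Mul(441519, Pow(-1576654, -1))), -3985624) = Add(Add(Mul(959700, Pow(1836025, -1)), Mul(441519, Rational(-1, 1576654))), -3985624) = Add(Add(Mul(959700, Rational(1, 1836025)), Rational(-441519, 1576654)), -3985624) = Add(Add(Rational(38388, 73441), Rational(-441519, 1576654)), -3985624) = Add(Rational(28098996873, 115791046414), -3985624) = Rational(-461499545473755463, 115791046414)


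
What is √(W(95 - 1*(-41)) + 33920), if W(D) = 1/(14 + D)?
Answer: √30528006/30 ≈ 184.17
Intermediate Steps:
√(W(95 - 1*(-41)) + 33920) = √(1/(14 + (95 - 1*(-41))) + 33920) = √(1/(14 + (95 + 41)) + 33920) = √(1/(14 + 136) + 33920) = √(1/150 + 33920) = √(5088001/150) = √30528006/30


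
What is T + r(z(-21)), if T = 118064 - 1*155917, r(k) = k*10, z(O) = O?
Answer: -38063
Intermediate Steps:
r(k) = 10*k
T = -37853 (T = 118064 - 155917 = -37853)
T + r(z(-21)) = -37853 + 10*(-21) = -37853 - 210 = -38063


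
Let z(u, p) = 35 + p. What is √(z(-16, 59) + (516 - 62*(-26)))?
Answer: √2222 ≈ 47.138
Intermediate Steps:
√(z(-16, 59) + (516 - 62*(-26))) = √((35 + 59) + (516 - 62*(-26))) = √(94 + (516 + 1612)) = √(94 + 2128) = √2222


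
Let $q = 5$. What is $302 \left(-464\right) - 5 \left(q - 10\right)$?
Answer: $-140103$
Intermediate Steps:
$302 \left(-464\right) - 5 \left(q - 10\right) = 302 \left(-464\right) - 5 \left(5 - 10\right) = -140128 - -25 = -140128 + 25 = -140103$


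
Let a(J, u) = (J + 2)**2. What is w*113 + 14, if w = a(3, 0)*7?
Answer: 19789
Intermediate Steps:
a(J, u) = (2 + J)**2
w = 175 (w = (2 + 3)**2*7 = 5**2*7 = 25*7 = 175)
w*113 + 14 = 175*113 + 14 = 19775 + 14 = 19789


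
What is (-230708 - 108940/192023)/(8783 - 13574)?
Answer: 3407796248/70767861 ≈ 48.155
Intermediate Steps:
(-230708 - 108940/192023)/(8783 - 13574) = (-230708 - 108940*1/192023)/(-4791) = (-230708 - 8380/14771)*(-1/4791) = -3407796248/14771*(-1/4791) = 3407796248/70767861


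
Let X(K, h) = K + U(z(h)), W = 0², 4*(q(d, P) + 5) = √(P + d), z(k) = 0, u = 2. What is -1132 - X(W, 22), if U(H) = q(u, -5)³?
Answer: -1132 + (20 - I*√3)³/64 ≈ -1009.8 - 32.395*I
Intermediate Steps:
q(d, P) = -5 + √(P + d)/4
U(H) = (-5 + I*√3/4)³ (U(H) = (-5 + √(-5 + 2)/4)³ = (-5 + √(-3)/4)³ = (-5 + (I*√3)/4)³ = (-5 + I*√3/4)³)
W = 0
X(K, h) = -1955/16 + K + 1197*I*√3/64 (X(K, h) = K + (-1955/16 + 1197*I*√3/64) = -1955/16 + K + 1197*I*√3/64)
-1132 - X(W, 22) = -1132 - (0 - (20 - I*√3)³/64) = -1132 - (-1)*(20 - I*√3)³/64 = -1132 + (20 - I*√3)³/64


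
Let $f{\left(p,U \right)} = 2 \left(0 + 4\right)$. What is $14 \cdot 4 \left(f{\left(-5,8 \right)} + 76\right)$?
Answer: $4704$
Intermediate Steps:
$f{\left(p,U \right)} = 8$ ($f{\left(p,U \right)} = 2 \cdot 4 = 8$)
$14 \cdot 4 \left(f{\left(-5,8 \right)} + 76\right) = 14 \cdot 4 \left(8 + 76\right) = 56 \cdot 84 = 4704$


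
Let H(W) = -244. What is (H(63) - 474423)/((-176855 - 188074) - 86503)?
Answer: 474667/451432 ≈ 1.0515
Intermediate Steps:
(H(63) - 474423)/((-176855 - 188074) - 86503) = (-244 - 474423)/((-176855 - 188074) - 86503) = -474667/(-364929 - 86503) = -474667/(-451432) = -474667*(-1/451432) = 474667/451432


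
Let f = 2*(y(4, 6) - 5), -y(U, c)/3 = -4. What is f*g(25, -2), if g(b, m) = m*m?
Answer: 56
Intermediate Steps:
y(U, c) = 12 (y(U, c) = -3*(-4) = 12)
g(b, m) = m**2
f = 14 (f = 2*(12 - 5) = 2*7 = 14)
f*g(25, -2) = 14*(-2)**2 = 14*4 = 56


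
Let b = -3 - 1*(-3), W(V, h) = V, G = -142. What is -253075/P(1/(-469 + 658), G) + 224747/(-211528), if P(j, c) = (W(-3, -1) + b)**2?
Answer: -53534471323/1903752 ≈ -28121.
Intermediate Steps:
b = 0 (b = -3 + 3 = 0)
P(j, c) = 9 (P(j, c) = (-3 + 0)**2 = (-3)**2 = 9)
-253075/P(1/(-469 + 658), G) + 224747/(-211528) = -253075/9 + 224747/(-211528) = -253075*1/9 + 224747*(-1/211528) = -253075/9 - 224747/211528 = -53534471323/1903752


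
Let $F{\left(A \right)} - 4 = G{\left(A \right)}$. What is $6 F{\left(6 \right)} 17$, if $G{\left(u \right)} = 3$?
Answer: $714$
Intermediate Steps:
$F{\left(A \right)} = 7$ ($F{\left(A \right)} = 4 + 3 = 7$)
$6 F{\left(6 \right)} 17 = 6 \cdot 7 \cdot 17 = 42 \cdot 17 = 714$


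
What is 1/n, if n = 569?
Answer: 1/569 ≈ 0.0017575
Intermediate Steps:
1/n = 1/569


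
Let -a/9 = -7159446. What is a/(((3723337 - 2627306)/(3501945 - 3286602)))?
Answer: 13875629219802/1096031 ≈ 1.2660e+7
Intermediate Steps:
a = 64435014 (a = -9*(-7159446) = 64435014)
a/(((3723337 - 2627306)/(3501945 - 3286602))) = 64435014/(((3723337 - 2627306)/(3501945 - 3286602))) = 64435014/((1096031/215343)) = 64435014/((1096031*(1/215343))) = 64435014/(1096031/215343) = 64435014*(215343/1096031) = 13875629219802/1096031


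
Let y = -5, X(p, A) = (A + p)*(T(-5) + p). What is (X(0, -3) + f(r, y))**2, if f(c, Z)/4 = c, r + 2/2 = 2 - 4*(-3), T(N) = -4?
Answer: 4096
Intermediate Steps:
X(p, A) = (-4 + p)*(A + p) (X(p, A) = (A + p)*(-4 + p) = (-4 + p)*(A + p))
r = 13 (r = -1 + (2 - 4*(-3)) = -1 + (2 + 12) = -1 + 14 = 13)
f(c, Z) = 4*c
(X(0, -3) + f(r, y))**2 = ((0**2 - 4*(-3) - 4*0 - 3*0) + 4*13)**2 = ((0 + 12 + 0 + 0) + 52)**2 = (12 + 52)**2 = 64**2 = 4096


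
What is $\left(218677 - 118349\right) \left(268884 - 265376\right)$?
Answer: $351950624$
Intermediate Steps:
$\left(218677 - 118349\right) \left(268884 - 265376\right) = 100328 \cdot 3508 = 351950624$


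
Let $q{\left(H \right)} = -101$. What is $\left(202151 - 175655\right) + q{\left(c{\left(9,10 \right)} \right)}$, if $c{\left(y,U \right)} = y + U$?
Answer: $26395$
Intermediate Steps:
$c{\left(y,U \right)} = U + y$
$\left(202151 - 175655\right) + q{\left(c{\left(9,10 \right)} \right)} = \left(202151 - 175655\right) - 101 = 26496 - 101 = 26395$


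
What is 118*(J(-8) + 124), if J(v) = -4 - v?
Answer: 15104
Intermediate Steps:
118*(J(-8) + 124) = 118*((-4 - 1*(-8)) + 124) = 118*((-4 + 8) + 124) = 118*(4 + 124) = 118*128 = 15104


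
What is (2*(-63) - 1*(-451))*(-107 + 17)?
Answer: -29250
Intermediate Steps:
(2*(-63) - 1*(-451))*(-107 + 17) = (-126 + 451)*(-90) = 325*(-90) = -29250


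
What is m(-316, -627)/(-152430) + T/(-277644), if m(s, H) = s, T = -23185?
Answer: 201212503/2351181940 ≈ 0.085579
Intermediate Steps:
m(-316, -627)/(-152430) + T/(-277644) = -316/(-152430) - 23185/(-277644) = -316*(-1/152430) - 23185*(-1/277644) = 158/76215 + 23185/277644 = 201212503/2351181940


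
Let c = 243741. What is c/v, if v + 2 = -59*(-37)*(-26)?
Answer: -81247/18920 ≈ -4.2942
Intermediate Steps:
v = -56760 (v = -2 - 59*(-37)*(-26) = -2 + 2183*(-26) = -2 - 56758 = -56760)
c/v = 243741/(-56760) = 243741*(-1/56760) = -81247/18920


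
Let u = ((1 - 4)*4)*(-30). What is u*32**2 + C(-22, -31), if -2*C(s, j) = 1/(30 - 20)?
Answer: 7372799/20 ≈ 3.6864e+5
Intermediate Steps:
C(s, j) = -1/20 (C(s, j) = -1/(2*(30 - 20)) = -1/2/10 = -1/2*1/10 = -1/20)
u = 360 (u = -3*4*(-30) = -12*(-30) = 360)
u*32**2 + C(-22, -31) = 360*32**2 - 1/20 = 360*1024 - 1/20 = 368640 - 1/20 = 7372799/20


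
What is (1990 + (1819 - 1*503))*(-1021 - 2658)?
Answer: -12162774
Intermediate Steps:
(1990 + (1819 - 1*503))*(-1021 - 2658) = (1990 + (1819 - 503))*(-3679) = (1990 + 1316)*(-3679) = 3306*(-3679) = -12162774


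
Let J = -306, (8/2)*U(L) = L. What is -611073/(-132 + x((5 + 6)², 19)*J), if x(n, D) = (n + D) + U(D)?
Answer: 407382/29617 ≈ 13.755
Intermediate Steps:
U(L) = L/4
x(n, D) = n + 5*D/4 (x(n, D) = (n + D) + D/4 = (D + n) + D/4 = n + 5*D/4)
-611073/(-132 + x((5 + 6)², 19)*J) = -611073/(-132 + ((5 + 6)² + (5/4)*19)*(-306)) = -611073/(-132 + (11² + 95/4)*(-306)) = -611073/(-132 + (121 + 95/4)*(-306)) = -611073/(-132 + (579/4)*(-306)) = -611073/(-132 - 88587/2) = -611073/(-88851/2) = -611073*(-2/88851) = 407382/29617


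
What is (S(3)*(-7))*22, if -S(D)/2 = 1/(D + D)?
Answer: 154/3 ≈ 51.333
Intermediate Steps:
S(D) = -1/D (S(D) = -2/(D + D) = -2*1/(2*D) = -1/D)
(S(3)*(-7))*22 = (-1/3*(-7))*22 = (-1*⅓*(-7))*22 = -⅓*(-7)*22 = (7/3)*22 = 154/3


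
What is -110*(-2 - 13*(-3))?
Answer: -4070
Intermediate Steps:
-110*(-2 - 13*(-3)) = -110*(-2 + 39) = -110*37 = -4070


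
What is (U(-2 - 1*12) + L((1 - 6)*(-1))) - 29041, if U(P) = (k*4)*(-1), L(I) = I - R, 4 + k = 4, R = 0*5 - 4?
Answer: -29032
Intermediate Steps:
R = -4 (R = 0 - 4 = -4)
k = 0 (k = -4 + 4 = 0)
L(I) = 4 + I (L(I) = I - 1*(-4) = I + 4 = 4 + I)
U(P) = 0 (U(P) = (0*4)*(-1) = 0*(-1) = 0)
(U(-2 - 1*12) + L((1 - 6)*(-1))) - 29041 = (0 + (4 + (1 - 6)*(-1))) - 29041 = (0 + (4 - 5*(-1))) - 29041 = (0 + (4 + 5)) - 29041 = (0 + 9) - 29041 = 9 - 29041 = -29032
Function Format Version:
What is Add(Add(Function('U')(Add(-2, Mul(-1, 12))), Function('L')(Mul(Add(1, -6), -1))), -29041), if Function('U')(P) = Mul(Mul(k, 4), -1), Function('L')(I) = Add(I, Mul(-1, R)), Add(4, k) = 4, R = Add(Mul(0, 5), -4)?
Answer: -29032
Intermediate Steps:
R = -4 (R = Add(0, -4) = -4)
k = 0 (k = Add(-4, 4) = 0)
Function('L')(I) = Add(4, I) (Function('L')(I) = Add(I, Mul(-1, -4)) = Add(I, 4) = Add(4, I))
Function('U')(P) = 0 (Function('U')(P) = Mul(Mul(0, 4), -1) = Mul(0, -1) = 0)
Add(Add(Function('U')(Add(-2, Mul(-1, 12))), Function('L')(Mul(Add(1, -6), -1))), -29041) = Add(Add(0, Add(4, Mul(Add(1, -6), -1))), -29041) = Add(Add(0, Add(4, Mul(-5, -1))), -29041) = Add(Add(0, Add(4, 5)), -29041) = Add(Add(0, 9), -29041) = Add(9, -29041) = -29032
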